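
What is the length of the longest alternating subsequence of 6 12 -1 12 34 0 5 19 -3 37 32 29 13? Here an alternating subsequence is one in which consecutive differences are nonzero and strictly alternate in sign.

9

Track the best alternating length ending on an up-step vs a down-step at each position: up/down = 1/1, 2/1, 1/3, 4/1, 4/1, 4/5, 6/5, 6/5, 1/7, 8/1, 8/9, 8/9, 8/9.
The maximum over both is 9; one such subsequence is 6, 12, -1, 12, 0, 5, -3, 37, 32.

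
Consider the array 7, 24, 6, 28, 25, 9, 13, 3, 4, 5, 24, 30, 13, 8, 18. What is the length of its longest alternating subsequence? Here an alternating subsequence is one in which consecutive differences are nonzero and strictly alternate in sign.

A longest alternating subsequence is 7, 24, 6, 28, 9, 13, 3, 24, 13, 18 (positions 1,2,3,4,6,7,8,11,13,15); its 9 consecutive differences strictly alternate in sign, and length 10 is optimal.

10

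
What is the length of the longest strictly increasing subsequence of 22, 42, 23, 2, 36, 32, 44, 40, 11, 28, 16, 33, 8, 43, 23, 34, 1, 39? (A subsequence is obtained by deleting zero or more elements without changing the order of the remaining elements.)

6

One longest increasing subsequence is 22, 23, 32, 33, 34, 39 (positions 1,3,6,12,16,18), of length 6; no longer one exists.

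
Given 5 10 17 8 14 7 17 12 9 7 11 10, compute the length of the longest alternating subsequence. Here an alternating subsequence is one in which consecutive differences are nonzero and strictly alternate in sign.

9

A longest alternating subsequence is 5, 10, 8, 14, 7, 17, 9, 11, 10 (positions 1,2,4,5,6,7,9,11,12); its 8 consecutive differences strictly alternate in sign, and length 9 is optimal.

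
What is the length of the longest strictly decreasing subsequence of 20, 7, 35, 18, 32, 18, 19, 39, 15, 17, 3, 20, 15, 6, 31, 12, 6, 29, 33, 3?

8

Scanning left to right, the best length ending at each element is: 20→1, 7→2, 35→1, 18→2, 32→2, 18→3, 19→3, 39→1, 15→4, 17→4, 3→5, 20→3, 15→5, 6→6, 31→3, 12→6, 6→7, 29→4, 33→2, 3→8.
So the longest decreasing subsequence has length 8, e.g. 35, 32, 18, 17, 15, 12, 6, 3.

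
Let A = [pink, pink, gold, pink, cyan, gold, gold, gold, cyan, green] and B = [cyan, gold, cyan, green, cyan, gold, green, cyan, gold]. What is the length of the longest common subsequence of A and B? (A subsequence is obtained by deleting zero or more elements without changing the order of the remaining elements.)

A longest common subsequence is gold, cyan, gold, gold (length 4); the LCS DP confirms no longer common subsequence exists.

4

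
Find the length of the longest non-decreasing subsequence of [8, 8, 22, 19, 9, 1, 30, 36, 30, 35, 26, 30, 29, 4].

6

Let dp[i] be the longest non-decreasing subsequence ending at position i. Then dp = [1, 2, 3, 3, 3, 1, 4, 5, 5, 6, 4, 6, 5, 2].
The maximum is 6; one witness is 8, 8, 22, 30, 30, 35 at positions 1,2,3,7,9,10.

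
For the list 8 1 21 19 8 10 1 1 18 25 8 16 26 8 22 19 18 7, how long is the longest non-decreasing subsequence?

Let dp[i] be the longest non-decreasing subsequence ending at position i. Then dp = [1, 1, 2, 2, 2, 3, 2, 3, 4, 5, 4, 5, 6, 5, 6, 6, 6, 4].
The maximum is 6; one witness is 8, 8, 10, 18, 25, 26 at positions 1,5,6,9,10,13.

6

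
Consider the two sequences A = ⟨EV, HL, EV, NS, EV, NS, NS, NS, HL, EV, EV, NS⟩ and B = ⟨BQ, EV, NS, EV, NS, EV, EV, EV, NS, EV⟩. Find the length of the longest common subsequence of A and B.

A longest common subsequence is EV, EV, NS, EV, EV, EV, NS (length 7); the LCS DP confirms no longer common subsequence exists.

7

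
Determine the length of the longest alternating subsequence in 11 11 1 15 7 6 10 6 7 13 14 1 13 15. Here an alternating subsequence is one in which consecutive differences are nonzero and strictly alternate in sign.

A longest alternating subsequence is 11, 1, 15, 7, 10, 6, 7, 1, 13 (positions 1,3,4,5,7,8,9,12,13); its 8 consecutive differences strictly alternate in sign, and length 9 is optimal.

9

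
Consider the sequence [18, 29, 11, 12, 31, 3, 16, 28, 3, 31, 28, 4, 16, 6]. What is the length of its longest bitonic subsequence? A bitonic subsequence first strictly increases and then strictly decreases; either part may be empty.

8

Let inc[i] be the LIS ending at i and dec[i] the longest strictly decreasing subsequence starting at i. inc = [1, 2, 1, 2, 3, 1, 3, 4, 1, 5, 4, 2, 3, 3], dec = [3, 4, 2, 2, 4, 1, 2, 3, 1, 4, 3, 1, 2, 1].
max_i inc[i]+dec[i]−1 = 8, with one witness 11, 12, 16, 28, 31, 28, 16, 6.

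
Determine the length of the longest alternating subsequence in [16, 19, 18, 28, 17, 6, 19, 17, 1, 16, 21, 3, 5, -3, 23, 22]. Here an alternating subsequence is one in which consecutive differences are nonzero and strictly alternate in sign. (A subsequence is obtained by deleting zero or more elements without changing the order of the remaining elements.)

13

A longest alternating subsequence is 16, 19, 18, 28, 17, 19, 1, 16, 3, 5, -3, 23, 22 (positions 1,2,3,4,5,7,9,10,12,13,14,15,16); its 12 consecutive differences strictly alternate in sign, and length 13 is optimal.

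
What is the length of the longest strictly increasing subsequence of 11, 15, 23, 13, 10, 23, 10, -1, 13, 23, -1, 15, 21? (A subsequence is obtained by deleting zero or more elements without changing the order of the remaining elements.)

4

Let dp[i] be the longest increasing subsequence ending at position i. Then dp = [1, 2, 3, 2, 1, 3, 1, 1, 2, 3, 1, 3, 4].
The maximum is 4; one witness is 11, 13, 15, 21 at positions 1,4,12,13.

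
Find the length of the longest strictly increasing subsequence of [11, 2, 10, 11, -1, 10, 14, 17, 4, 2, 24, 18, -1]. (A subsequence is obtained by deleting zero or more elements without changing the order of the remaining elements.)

Scanning left to right, the best length ending at each element is: 11→1, 2→1, 10→2, 11→3, -1→1, 10→2, 14→4, 17→5, 4→2, 2→2, 24→6, 18→6, -1→1.
So the longest increasing subsequence has length 6, e.g. 2, 10, 11, 14, 17, 24.

6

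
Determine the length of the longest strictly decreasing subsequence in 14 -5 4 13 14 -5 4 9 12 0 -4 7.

One longest decreasing subsequence is 14, 13, 4, 0, -4 (positions 1,4,7,10,11), of length 5; no longer one exists.

5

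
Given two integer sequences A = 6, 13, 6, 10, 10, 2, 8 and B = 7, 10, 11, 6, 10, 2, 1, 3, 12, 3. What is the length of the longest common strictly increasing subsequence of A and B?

A longest common strictly increasing subsequence is 6, 10 (length 2); it appears in order in both A and B, and no longer such subsequence exists.

2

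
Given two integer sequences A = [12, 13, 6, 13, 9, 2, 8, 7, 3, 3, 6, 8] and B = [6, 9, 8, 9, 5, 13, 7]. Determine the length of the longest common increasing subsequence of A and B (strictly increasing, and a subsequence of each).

2

A longest common strictly increasing subsequence is 6, 9 (length 2); it appears in order in both A and B, and no longer such subsequence exists.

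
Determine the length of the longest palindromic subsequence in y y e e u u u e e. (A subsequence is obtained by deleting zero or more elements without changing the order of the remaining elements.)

Using dp[i][j] = 2 + dp[i+1][j−1] if the ends match, else max(dp[i+1][j], dp[i][j−1]):
dp[1][9] = 7. A witness is eeuuuee at positions 3,4,5,6,7,8,9.

7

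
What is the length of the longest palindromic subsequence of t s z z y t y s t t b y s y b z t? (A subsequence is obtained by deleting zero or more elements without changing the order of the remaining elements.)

10

One longest palindromic subsequence is tzysttsyzt (positions 1,3,7,8,9,10,13,14,16,17); it reads the same forward and backward, and the interval DP gives dp[1][17] = 10.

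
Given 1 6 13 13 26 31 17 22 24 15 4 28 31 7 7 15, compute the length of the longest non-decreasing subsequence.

9

Scanning left to right, the best length ending at each element is: 1→1, 6→2, 13→3, 13→4, 26→5, 31→6, 17→5, 22→6, 24→7, 15→5, 4→2, 28→8, 31→9, 7→3, 7→4, 15→6.
So the longest non-decreasing subsequence has length 9, e.g. 1, 6, 13, 13, 17, 22, 24, 28, 31.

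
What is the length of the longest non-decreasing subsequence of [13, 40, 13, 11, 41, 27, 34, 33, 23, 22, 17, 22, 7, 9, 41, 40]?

Scanning left to right, the best length ending at each element is: 13→1, 40→2, 13→2, 11→1, 41→3, 27→3, 34→4, 33→4, 23→3, 22→3, 17→3, 22→4, 7→1, 9→2, 41→5, 40→5.
So the longest non-decreasing subsequence has length 5, e.g. 13, 13, 27, 34, 41.

5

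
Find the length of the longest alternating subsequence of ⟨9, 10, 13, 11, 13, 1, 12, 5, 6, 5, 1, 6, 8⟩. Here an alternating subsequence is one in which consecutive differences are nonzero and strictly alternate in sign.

10

Track the best alternating length ending on an up-step vs a down-step at each position: up/down = 1/1, 2/1, 2/1, 2/3, 4/1, 1/5, 6/5, 6/7, 8/7, 6/9, 1/9, 10/7, 10/7.
The maximum over both is 10; one such subsequence is 9, 13, 11, 13, 1, 12, 5, 6, 5, 6.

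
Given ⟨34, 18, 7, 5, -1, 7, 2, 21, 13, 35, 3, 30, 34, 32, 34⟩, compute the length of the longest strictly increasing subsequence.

One longest increasing subsequence is 5, 7, 21, 30, 32, 34 (positions 4,6,8,12,14,15), of length 6; no longer one exists.

6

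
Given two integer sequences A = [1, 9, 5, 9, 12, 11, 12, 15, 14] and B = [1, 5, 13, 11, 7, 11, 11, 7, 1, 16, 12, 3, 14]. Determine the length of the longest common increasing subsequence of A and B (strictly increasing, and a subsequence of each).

5

For each value that appears in both, track the longest common increasing run ending there.
The best achievable length is 5; one witness is 1, 5, 11, 12, 14 (A-positions 1,3,6,7,9, B-positions 1,2,4,11,13).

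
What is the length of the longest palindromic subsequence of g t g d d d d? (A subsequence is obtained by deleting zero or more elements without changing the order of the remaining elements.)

One longest palindromic subsequence is dddd (positions 4,5,6,7); it reads the same forward and backward, and the interval DP gives dp[1][7] = 4.

4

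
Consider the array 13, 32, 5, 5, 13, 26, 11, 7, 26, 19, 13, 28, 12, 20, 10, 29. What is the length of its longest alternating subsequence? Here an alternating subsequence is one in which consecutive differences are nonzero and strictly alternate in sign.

12

A longest alternating subsequence is 13, 32, 5, 13, 11, 26, 19, 28, 12, 20, 10, 29 (positions 1,2,3,5,7,9,10,12,13,14,15,16); its 11 consecutive differences strictly alternate in sign, and length 12 is optimal.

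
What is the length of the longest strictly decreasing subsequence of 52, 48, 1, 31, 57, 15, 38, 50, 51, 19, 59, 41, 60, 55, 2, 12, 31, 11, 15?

6

Scanning left to right, the best length ending at each element is: 52→1, 48→2, 1→3, 31→3, 57→1, 15→4, 38→3, 50→2, 51→2, 19→4, 59→1, 41→3, 60→1, 55→2, 2→5, 12→5, 31→4, 11→6, 15→5.
So the longest decreasing subsequence has length 6, e.g. 52, 48, 31, 15, 12, 11.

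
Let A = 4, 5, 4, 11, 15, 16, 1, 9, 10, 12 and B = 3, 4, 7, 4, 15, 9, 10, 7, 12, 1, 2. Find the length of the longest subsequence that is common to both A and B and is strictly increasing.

4

A longest common strictly increasing subsequence is 4, 9, 10, 12 (length 4); it appears in order in both A and B, and no longer such subsequence exists.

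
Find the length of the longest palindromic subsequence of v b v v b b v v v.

One longest palindromic subsequence is vvvbbvvv (positions 1,3,4,5,6,7,8,9); it reads the same forward and backward, and the interval DP gives dp[1][9] = 8.

8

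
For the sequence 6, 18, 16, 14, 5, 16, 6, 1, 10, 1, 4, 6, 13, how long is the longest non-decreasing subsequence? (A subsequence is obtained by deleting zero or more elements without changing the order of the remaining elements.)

Let dp[i] be the longest non-decreasing subsequence ending at position i. Then dp = [1, 2, 2, 2, 1, 3, 2, 1, 3, 2, 3, 4, 5].
The maximum is 5; one witness is 1, 1, 4, 6, 13 at positions 8,10,11,12,13.

5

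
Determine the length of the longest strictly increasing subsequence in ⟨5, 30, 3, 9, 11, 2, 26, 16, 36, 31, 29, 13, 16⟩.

Let dp[i] be the longest increasing subsequence ending at position i. Then dp = [1, 2, 1, 2, 3, 1, 4, 4, 5, 5, 5, 4, 5].
The maximum is 5; one witness is 5, 9, 11, 26, 36 at positions 1,4,5,7,9.

5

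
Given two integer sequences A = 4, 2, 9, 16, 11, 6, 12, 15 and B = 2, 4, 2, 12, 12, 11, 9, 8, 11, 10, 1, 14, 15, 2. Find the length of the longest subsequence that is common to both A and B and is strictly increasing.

For each value that appears in both, track the longest common increasing run ending there.
The best achievable length is 4; one witness is 2, 9, 11, 15 (A-positions 2,3,5,8, B-positions 1,7,9,13).

4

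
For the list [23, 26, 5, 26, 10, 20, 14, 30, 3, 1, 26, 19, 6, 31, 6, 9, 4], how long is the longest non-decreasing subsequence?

Let dp[i] be the longest non-decreasing subsequence ending at position i. Then dp = [1, 2, 1, 3, 2, 3, 3, 4, 1, 1, 4, 4, 2, 5, 3, 4, 2].
The maximum is 5; one witness is 23, 26, 26, 30, 31 at positions 1,2,4,8,14.

5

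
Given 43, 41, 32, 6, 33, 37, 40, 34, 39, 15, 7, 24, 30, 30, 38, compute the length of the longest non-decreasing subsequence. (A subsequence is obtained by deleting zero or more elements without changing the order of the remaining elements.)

6

One longest non-decreasing subsequence is 6, 15, 24, 30, 30, 38 (positions 4,10,12,13,14,15), of length 6; no longer one exists.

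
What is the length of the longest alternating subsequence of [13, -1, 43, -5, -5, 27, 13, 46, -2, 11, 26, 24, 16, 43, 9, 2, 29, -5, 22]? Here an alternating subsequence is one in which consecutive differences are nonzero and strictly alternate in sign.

15

A longest alternating subsequence is 13, -1, 43, -5, 27, 13, 46, -2, 26, 24, 43, 9, 29, -5, 22 (positions 1,2,3,4,6,7,8,9,11,12,14,15,17,18,19); its 14 consecutive differences strictly alternate in sign, and length 15 is optimal.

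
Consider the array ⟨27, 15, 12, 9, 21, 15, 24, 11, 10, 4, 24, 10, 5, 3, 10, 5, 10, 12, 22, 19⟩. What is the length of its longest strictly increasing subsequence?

Let dp[i] be the longest increasing subsequence ending at position i. Then dp = [1, 1, 1, 1, 2, 2, 3, 2, 2, 1, 3, 2, 2, 1, 3, 2, 3, 4, 5, 5].
The maximum is 5; one witness is 4, 5, 10, 12, 22 at positions 10,13,15,18,19.

5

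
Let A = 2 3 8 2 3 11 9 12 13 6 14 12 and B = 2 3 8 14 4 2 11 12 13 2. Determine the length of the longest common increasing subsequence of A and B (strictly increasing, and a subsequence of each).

6

A longest common strictly increasing subsequence is 2, 3, 8, 11, 12, 13 (length 6); it appears in order in both A and B, and no longer such subsequence exists.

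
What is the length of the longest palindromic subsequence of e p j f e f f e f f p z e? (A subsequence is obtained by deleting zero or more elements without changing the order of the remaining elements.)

10

One longest palindromic subsequence is epfeffefpe (positions 1,2,4,5,6,7,8,10,11,13); it reads the same forward and backward, and the interval DP gives dp[1][13] = 10.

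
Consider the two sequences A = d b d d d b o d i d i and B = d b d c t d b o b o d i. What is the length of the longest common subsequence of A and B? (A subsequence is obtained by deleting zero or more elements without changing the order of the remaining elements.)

A longest common subsequence is dbddbodi (length 8); the LCS DP confirms no longer common subsequence exists.

8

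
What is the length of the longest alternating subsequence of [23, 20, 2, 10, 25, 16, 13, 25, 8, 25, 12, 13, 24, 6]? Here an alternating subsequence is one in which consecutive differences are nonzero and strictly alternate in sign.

10

A longest alternating subsequence is 23, 20, 25, 16, 25, 8, 25, 12, 13, 6 (positions 1,2,5,6,8,9,10,11,12,14); its 9 consecutive differences strictly alternate in sign, and length 10 is optimal.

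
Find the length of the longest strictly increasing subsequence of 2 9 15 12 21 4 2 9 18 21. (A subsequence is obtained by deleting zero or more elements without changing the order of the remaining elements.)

Let dp[i] be the longest increasing subsequence ending at position i. Then dp = [1, 2, 3, 3, 4, 2, 1, 3, 4, 5].
The maximum is 5; one witness is 2, 9, 15, 18, 21 at positions 1,2,3,9,10.

5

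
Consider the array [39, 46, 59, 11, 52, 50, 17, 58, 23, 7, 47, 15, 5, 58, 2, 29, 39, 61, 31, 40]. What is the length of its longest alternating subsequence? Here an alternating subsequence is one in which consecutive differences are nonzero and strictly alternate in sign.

14

Track the best alternating length ending on an up-step vs a down-step at each position: up/down = 1/1, 2/1, 2/1, 1/3, 4/3, 4/5, 4/5, 6/3, 6/7, 1/7, 8/7, 8/9, 1/9, 10/3, 1/11, 12/11, 12/11, 12/1, 12/13, 14/13.
The maximum over both is 14; one such subsequence is 39, 46, 11, 52, 50, 58, 23, 47, 15, 58, 2, 39, 31, 40.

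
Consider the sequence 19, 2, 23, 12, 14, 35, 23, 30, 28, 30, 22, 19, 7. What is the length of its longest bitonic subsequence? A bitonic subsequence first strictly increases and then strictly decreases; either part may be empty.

Let inc[i] be the LIS ending at i and dec[i] the longest strictly decreasing subsequence starting at i. inc = [1, 1, 2, 2, 3, 4, 4, 5, 5, 6, 4, 4, 2], dec = [3, 1, 4, 2, 2, 6, 4, 5, 4, 4, 3, 2, 1].
max_i inc[i]+dec[i]−1 = 9, with one witness 2, 12, 14, 35, 30, 28, 22, 19, 7.

9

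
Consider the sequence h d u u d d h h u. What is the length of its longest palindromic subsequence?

6

One longest palindromic subsequence is hduudh (positions 1,2,3,4,6,8); it reads the same forward and backward, and the interval DP gives dp[1][9] = 6.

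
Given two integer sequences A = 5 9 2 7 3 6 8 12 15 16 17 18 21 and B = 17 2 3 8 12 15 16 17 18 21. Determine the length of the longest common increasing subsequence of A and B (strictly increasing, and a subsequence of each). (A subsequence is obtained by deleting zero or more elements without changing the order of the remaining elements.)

9

For each value that appears in both, track the longest common increasing run ending there.
The best achievable length is 9; one witness is 2, 3, 8, 12, 15, 16, 17, 18, 21 (A-positions 3,5,7,8,9,10,11,12,13, B-positions 2,3,4,5,6,7,8,9,10).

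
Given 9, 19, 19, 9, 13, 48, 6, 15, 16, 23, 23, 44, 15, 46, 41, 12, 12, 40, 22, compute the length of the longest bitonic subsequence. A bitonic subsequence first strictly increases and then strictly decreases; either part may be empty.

10

Let inc[i] be the LIS ending at i and dec[i] the longest strictly decreasing subsequence starting at i. inc = [1, 2, 2, 1, 2, 3, 1, 3, 4, 5, 5, 6, 3, 7, 6, 2, 2, 6, 5], dec = [2, 4, 4, 2, 2, 5, 1, 2, 3, 3, 3, 4, 2, 4, 3, 1, 1, 2, 1].
max_i inc[i]+dec[i]−1 = 10, with one witness 9, 13, 15, 16, 23, 44, 46, 41, 40, 22.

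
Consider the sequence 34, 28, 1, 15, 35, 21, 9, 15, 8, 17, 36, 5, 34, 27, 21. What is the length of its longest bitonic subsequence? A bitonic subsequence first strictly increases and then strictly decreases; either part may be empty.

Let inc[i] be the LIS ending at i and dec[i] the longest strictly decreasing subsequence starting at i. inc = [1, 1, 1, 2, 3, 3, 2, 3, 2, 4, 5, 2, 5, 5, 5], dec = [6, 5, 1, 4, 5, 4, 3, 3, 2, 2, 4, 1, 3, 2, 1].
max_i inc[i]+dec[i]−1 = 8, with one witness 1, 9, 15, 17, 36, 34, 27, 21.

8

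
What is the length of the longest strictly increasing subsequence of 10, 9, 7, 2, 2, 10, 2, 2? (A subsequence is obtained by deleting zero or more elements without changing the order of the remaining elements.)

2

Let dp[i] be the longest increasing subsequence ending at position i. Then dp = [1, 1, 1, 1, 1, 2, 1, 1].
The maximum is 2; one witness is 9, 10 at positions 2,6.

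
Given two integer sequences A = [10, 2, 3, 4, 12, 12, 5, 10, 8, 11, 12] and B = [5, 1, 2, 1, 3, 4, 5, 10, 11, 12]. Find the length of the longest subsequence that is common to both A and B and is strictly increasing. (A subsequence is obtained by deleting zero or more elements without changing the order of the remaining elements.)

7

A longest common strictly increasing subsequence is 2, 3, 4, 5, 10, 11, 12 (length 7); it appears in order in both A and B, and no longer such subsequence exists.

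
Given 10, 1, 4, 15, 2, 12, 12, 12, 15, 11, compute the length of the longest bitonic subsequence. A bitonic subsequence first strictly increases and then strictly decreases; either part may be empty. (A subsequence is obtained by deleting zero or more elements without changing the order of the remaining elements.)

One longest bitonic subsequence is 1, 4, 15, 12, 11 (positions 2,3,4,8,10): it rises to 15 then falls. Length 5 is optimal.

5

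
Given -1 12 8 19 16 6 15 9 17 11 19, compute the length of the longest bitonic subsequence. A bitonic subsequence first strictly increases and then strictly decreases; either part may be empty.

Let inc[i] be the LIS ending at i and dec[i] the longest strictly decreasing subsequence starting at i. inc = [1, 2, 2, 3, 3, 2, 3, 3, 4, 4, 5], dec = [1, 3, 2, 4, 3, 1, 2, 1, 2, 1, 1].
max_i inc[i]+dec[i]−1 = 6, with one witness -1, 12, 19, 16, 15, 11.

6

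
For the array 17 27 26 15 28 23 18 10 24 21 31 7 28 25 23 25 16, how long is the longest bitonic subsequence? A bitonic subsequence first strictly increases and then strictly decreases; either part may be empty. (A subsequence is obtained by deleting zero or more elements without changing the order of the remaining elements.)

Let inc[i] be the LIS ending at i and dec[i] the longest strictly decreasing subsequence starting at i. inc = [1, 2, 2, 1, 3, 2, 2, 1, 3, 3, 4, 1, 4, 4, 4, 5, 2], dec = [4, 6, 5, 3, 5, 4, 3, 2, 3, 2, 5, 1, 4, 3, 2, 2, 1].
max_i inc[i]+dec[i]−1 = 8, with one witness 17, 27, 28, 31, 28, 25, 23, 16.

8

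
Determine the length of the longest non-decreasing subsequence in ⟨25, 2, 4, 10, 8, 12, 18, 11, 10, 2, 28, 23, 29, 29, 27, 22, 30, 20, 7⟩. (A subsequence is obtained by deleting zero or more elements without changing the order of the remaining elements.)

9

Let dp[i] be the longest non-decreasing subsequence ending at position i. Then dp = [1, 1, 2, 3, 3, 4, 5, 4, 4, 2, 6, 6, 7, 8, 7, 6, 9, 6, 3].
The maximum is 9; one witness is 2, 4, 10, 12, 18, 28, 29, 29, 30 at positions 2,3,4,6,7,11,13,14,17.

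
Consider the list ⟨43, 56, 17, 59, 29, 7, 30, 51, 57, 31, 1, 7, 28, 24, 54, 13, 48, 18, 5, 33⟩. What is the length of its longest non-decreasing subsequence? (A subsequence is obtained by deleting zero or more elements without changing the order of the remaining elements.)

One longest non-decreasing subsequence is 17, 29, 30, 51, 57 (positions 3,5,7,8,9), of length 5; no longer one exists.

5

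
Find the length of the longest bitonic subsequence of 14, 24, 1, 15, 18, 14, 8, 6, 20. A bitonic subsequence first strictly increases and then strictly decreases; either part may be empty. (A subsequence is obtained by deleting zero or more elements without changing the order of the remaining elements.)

Let inc[i] be the LIS ending at i and dec[i] the longest strictly decreasing subsequence starting at i. inc = [1, 2, 1, 2, 3, 2, 2, 2, 4], dec = [3, 5, 1, 4, 4, 3, 2, 1, 1].
max_i inc[i]+dec[i]−1 = 6, with one witness 14, 24, 18, 14, 8, 6.

6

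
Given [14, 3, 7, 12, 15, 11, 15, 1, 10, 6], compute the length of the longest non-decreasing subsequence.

5

One longest non-decreasing subsequence is 3, 7, 12, 15, 15 (positions 2,3,4,5,7), of length 5; no longer one exists.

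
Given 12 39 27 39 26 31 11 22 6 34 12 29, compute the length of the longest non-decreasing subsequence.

4

One longest non-decreasing subsequence is 12, 27, 31, 34 (positions 1,3,6,10), of length 4; no longer one exists.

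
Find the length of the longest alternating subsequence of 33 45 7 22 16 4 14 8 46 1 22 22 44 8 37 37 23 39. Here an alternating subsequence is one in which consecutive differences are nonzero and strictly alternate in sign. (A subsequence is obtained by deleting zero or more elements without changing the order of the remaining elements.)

A longest alternating subsequence is 33, 45, 7, 22, 4, 14, 8, 46, 1, 22, 8, 37, 23, 39 (positions 1,2,3,4,6,7,8,9,10,11,14,15,17,18); its 13 consecutive differences strictly alternate in sign, and length 14 is optimal.

14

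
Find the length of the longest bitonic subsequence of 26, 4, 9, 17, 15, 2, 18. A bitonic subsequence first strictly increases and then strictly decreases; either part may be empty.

5

One longest bitonic subsequence is 4, 9, 17, 15, 2 (positions 2,3,4,5,6): it rises to 17 then falls. Length 5 is optimal.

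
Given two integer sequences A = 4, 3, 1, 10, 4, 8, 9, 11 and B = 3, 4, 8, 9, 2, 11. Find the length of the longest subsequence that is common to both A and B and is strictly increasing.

A longest common strictly increasing subsequence is 3, 4, 8, 9, 11 (length 5); it appears in order in both A and B, and no longer such subsequence exists.

5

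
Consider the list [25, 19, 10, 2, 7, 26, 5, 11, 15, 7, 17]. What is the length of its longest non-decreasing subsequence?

5

Scanning left to right, the best length ending at each element is: 25→1, 19→1, 10→1, 2→1, 7→2, 26→3, 5→2, 11→3, 15→4, 7→3, 17→5.
So the longest non-decreasing subsequence has length 5, e.g. 2, 7, 11, 15, 17.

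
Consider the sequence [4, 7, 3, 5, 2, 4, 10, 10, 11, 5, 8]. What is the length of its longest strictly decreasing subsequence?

3

One longest decreasing subsequence is 4, 3, 2 (positions 1,3,5), of length 3; no longer one exists.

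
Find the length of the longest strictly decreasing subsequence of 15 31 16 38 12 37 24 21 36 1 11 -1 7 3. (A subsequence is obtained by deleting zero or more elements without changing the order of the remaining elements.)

Scanning left to right, the best length ending at each element is: 15→1, 31→1, 16→2, 38→1, 12→3, 37→2, 24→3, 21→4, 36→3, 1→5, 11→5, -1→6, 7→6, 3→7.
So the longest decreasing subsequence has length 7, e.g. 38, 37, 24, 21, 11, 7, 3.

7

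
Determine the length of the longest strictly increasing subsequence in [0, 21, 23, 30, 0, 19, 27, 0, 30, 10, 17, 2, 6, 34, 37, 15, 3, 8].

One longest increasing subsequence is 0, 21, 23, 27, 30, 34, 37 (positions 1,2,3,7,9,14,15), of length 7; no longer one exists.

7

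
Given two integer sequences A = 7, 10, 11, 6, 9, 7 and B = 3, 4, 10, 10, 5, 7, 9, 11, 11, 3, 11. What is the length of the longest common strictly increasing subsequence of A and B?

A longest common strictly increasing subsequence is 7, 9 (length 2); it appears in order in both A and B, and no longer such subsequence exists.

2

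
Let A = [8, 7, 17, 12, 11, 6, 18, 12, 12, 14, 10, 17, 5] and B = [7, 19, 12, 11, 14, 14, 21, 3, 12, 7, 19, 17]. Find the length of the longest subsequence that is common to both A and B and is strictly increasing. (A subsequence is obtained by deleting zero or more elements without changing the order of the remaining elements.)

4

For each value that appears in both, track the longest common increasing run ending there.
The best achievable length is 4; one witness is 7, 12, 14, 17 (A-positions 2,4,10,12, B-positions 1,3,5,12).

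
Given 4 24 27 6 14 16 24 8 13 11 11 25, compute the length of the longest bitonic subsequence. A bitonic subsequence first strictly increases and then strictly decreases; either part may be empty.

7

Let inc[i] be the LIS ending at i and dec[i] the longest strictly decreasing subsequence starting at i. inc = [1, 2, 3, 2, 3, 4, 5, 3, 4, 4, 4, 6], dec = [1, 4, 4, 1, 3, 3, 3, 1, 2, 1, 1, 1].
max_i inc[i]+dec[i]−1 = 7, with one witness 4, 6, 14, 16, 24, 13, 11.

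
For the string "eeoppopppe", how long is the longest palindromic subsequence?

One longest palindromic subsequence is epppppe (positions 1,4,5,7,8,9,10); it reads the same forward and backward, and the interval DP gives dp[1][10] = 7.

7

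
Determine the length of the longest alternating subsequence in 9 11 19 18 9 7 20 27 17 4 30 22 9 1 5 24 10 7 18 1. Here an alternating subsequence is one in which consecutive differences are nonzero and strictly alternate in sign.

Track the best alternating length ending on an up-step vs a down-step at each position: up/down = 1/1, 2/1, 2/1, 2/3, 1/3, 1/3, 4/1, 4/1, 4/5, 1/5, 6/1, 6/7, 6/7, 1/7, 8/7, 8/7, 8/9, 8/9, 10/9, 1/11.
The maximum over both is 11; one such subsequence is 9, 19, 18, 20, 17, 30, 22, 24, 10, 18, 1.

11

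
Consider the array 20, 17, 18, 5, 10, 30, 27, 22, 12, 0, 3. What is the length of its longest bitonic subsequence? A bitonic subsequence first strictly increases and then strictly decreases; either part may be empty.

Let inc[i] be the LIS ending at i and dec[i] the longest strictly decreasing subsequence starting at i. inc = [1, 1, 2, 1, 2, 3, 3, 3, 3, 1, 2], dec = [4, 3, 3, 2, 2, 5, 4, 3, 2, 1, 1].
max_i inc[i]+dec[i]−1 = 7, with one witness 17, 18, 30, 27, 22, 12, 3.

7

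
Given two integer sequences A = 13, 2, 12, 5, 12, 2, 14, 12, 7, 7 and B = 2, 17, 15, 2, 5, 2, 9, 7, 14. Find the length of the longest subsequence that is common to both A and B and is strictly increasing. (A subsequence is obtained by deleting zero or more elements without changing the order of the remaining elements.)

3

A longest common strictly increasing subsequence is 2, 5, 7 (length 3); it appears in order in both A and B, and no longer such subsequence exists.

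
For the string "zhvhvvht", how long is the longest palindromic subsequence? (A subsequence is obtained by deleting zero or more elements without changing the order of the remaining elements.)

5

One longest palindromic subsequence is hvvvh (positions 2,3,5,6,7); it reads the same forward and backward, and the interval DP gives dp[1][8] = 5.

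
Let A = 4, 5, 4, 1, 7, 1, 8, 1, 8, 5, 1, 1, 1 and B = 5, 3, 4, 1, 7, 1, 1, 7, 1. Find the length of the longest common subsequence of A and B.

Backtracking the LCS table gives one alignment: 5 (A2,B1) → 4 (A3,B3) → 1 (A4,B4) → 7 (A5,B5) → 1 (A6,B6) → 1 (A8,B7) → 1 (A13,B9).
So the longest common subsequence has length 7.

7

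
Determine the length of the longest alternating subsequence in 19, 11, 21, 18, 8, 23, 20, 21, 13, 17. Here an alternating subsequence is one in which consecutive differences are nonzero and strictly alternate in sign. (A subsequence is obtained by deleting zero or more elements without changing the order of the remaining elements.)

Track the best alternating length ending on an up-step vs a down-step at each position: up/down = 1/1, 1/2, 3/1, 3/4, 1/4, 5/1, 5/6, 7/6, 5/8, 9/8.
The maximum over both is 9; one such subsequence is 19, 11, 21, 18, 23, 20, 21, 13, 17.

9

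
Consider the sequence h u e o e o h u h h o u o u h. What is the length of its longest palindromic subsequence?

One longest palindromic subsequence is huoohhhoouh (positions 1,2,4,6,7,9,10,11,13,14,15); it reads the same forward and backward, and the interval DP gives dp[1][15] = 11.

11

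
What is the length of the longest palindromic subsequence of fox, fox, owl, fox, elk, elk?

3

One longest palindromic subsequence is fox owl fox (positions 2,3,4); it reads the same forward and backward, and the interval DP gives dp[1][6] = 3.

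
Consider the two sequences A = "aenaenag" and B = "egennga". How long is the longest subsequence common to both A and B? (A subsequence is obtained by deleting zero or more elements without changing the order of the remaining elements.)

Backtracking the LCS table gives one alignment: e (A2,B3) → n (A3,B4) → n (A6,B5) → a (A7,B7).
So the longest common subsequence has length 4.

4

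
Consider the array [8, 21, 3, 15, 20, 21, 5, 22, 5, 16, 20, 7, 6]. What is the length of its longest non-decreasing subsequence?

5

Scanning left to right, the best length ending at each element is: 8→1, 21→2, 3→1, 15→2, 20→3, 21→4, 5→2, 22→5, 5→3, 16→4, 20→5, 7→4, 6→4.
So the longest non-decreasing subsequence has length 5, e.g. 8, 15, 20, 21, 22.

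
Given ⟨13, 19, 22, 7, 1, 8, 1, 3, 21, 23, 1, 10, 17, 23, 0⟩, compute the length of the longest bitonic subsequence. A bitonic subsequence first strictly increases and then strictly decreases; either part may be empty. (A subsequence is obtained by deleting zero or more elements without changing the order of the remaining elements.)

Let inc[i] be the LIS ending at i and dec[i] the longest strictly decreasing subsequence starting at i. inc = [1, 2, 3, 1, 1, 2, 1, 2, 3, 4, 1, 3, 4, 5, 1], dec = [5, 5, 5, 4, 2, 4, 2, 3, 3, 3, 2, 2, 2, 2, 1].
max_i inc[i]+dec[i]−1 = 7, with one witness 13, 19, 22, 8, 3, 1, 0.

7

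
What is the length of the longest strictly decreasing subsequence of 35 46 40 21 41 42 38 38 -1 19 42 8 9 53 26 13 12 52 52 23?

One longest decreasing subsequence is 46, 40, 21, 19, 13, 12 (positions 2,3,4,10,16,17), of length 6; no longer one exists.

6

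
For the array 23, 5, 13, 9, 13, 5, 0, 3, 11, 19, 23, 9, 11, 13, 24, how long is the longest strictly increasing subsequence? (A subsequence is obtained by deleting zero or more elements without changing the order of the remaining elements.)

6

Scanning left to right, the best length ending at each element is: 23→1, 5→1, 13→2, 9→2, 13→3, 5→1, 0→1, 3→2, 11→3, 19→4, 23→5, 9→3, 11→4, 13→5, 24→6.
So the longest increasing subsequence has length 6, e.g. 5, 9, 13, 19, 23, 24.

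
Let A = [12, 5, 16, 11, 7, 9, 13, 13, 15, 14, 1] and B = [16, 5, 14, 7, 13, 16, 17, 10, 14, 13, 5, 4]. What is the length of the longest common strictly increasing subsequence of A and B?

A longest common strictly increasing subsequence is 5, 7, 13, 14 (length 4); it appears in order in both A and B, and no longer such subsequence exists.

4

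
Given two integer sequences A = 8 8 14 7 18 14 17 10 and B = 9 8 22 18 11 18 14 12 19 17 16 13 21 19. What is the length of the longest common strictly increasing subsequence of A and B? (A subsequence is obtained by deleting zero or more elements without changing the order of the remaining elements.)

3

A longest common strictly increasing subsequence is 8, 14, 17 (length 3); it appears in order in both A and B, and no longer such subsequence exists.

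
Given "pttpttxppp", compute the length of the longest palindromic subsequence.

7

One longest palindromic subsequence is pttpttp (positions 1,2,3,4,5,6,10); it reads the same forward and backward, and the interval DP gives dp[1][10] = 7.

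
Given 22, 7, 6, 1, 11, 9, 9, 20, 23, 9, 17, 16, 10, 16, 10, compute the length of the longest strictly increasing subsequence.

4

Scanning left to right, the best length ending at each element is: 22→1, 7→1, 6→1, 1→1, 11→2, 9→2, 9→2, 20→3, 23→4, 9→2, 17→3, 16→3, 10→3, 16→4, 10→3.
So the longest increasing subsequence has length 4, e.g. 7, 11, 20, 23.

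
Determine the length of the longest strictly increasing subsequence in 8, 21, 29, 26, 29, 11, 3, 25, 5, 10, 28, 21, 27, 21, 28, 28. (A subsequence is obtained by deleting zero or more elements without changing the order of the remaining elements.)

6

Let dp[i] be the longest increasing subsequence ending at position i. Then dp = [1, 2, 3, 3, 4, 2, 1, 3, 2, 3, 4, 4, 5, 4, 6, 6].
The maximum is 6; one witness is 3, 5, 10, 21, 27, 28 at positions 7,9,10,12,13,15.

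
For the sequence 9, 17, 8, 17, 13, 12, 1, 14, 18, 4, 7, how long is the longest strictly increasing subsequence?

Scanning left to right, the best length ending at each element is: 9→1, 17→2, 8→1, 17→2, 13→2, 12→2, 1→1, 14→3, 18→4, 4→2, 7→3.
So the longest increasing subsequence has length 4, e.g. 9, 13, 14, 18.

4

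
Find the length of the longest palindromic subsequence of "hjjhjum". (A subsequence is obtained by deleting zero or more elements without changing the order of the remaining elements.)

4

One longest palindromic subsequence is hjjh (positions 1,2,3,4); it reads the same forward and backward, and the interval DP gives dp[1][7] = 4.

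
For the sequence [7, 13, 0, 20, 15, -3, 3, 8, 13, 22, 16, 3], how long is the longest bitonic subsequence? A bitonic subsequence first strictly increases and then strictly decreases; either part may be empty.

One longest bitonic subsequence is 0, 3, 8, 13, 22, 16, 3 (positions 3,7,8,9,10,11,12): it rises to 22 then falls. Length 7 is optimal.

7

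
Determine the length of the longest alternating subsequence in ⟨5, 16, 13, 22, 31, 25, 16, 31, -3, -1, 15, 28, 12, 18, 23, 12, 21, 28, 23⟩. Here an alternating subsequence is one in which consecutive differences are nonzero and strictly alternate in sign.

A longest alternating subsequence is 5, 16, 13, 31, 25, 31, -3, 15, 12, 18, 12, 28, 23 (positions 1,2,3,5,6,8,9,11,13,14,16,18,19); its 12 consecutive differences strictly alternate in sign, and length 13 is optimal.

13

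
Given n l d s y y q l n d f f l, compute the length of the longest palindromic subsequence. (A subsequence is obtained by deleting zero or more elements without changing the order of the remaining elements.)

6

One longest palindromic subsequence is ldyydl (positions 2,3,5,6,10,13); it reads the same forward and backward, and the interval DP gives dp[1][13] = 6.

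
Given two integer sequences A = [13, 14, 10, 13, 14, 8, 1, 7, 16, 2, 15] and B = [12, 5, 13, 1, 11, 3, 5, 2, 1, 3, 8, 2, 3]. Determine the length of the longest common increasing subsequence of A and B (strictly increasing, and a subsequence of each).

A longest common strictly increasing subsequence is 1, 2 (length 2); it appears in order in both A and B, and no longer such subsequence exists.

2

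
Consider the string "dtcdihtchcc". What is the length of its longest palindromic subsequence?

One longest palindromic subsequence is cchcc (positions 3,8,9,10,11); it reads the same forward and backward, and the interval DP gives dp[1][11] = 5.

5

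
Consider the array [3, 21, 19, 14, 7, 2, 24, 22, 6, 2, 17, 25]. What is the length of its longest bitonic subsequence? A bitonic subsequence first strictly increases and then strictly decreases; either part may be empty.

7

Let inc[i] be the LIS ending at i and dec[i] the longest strictly decreasing subsequence starting at i. inc = [1, 2, 2, 2, 2, 1, 3, 3, 2, 1, 3, 4], dec = [2, 6, 5, 4, 3, 1, 4, 3, 2, 1, 1, 1].
max_i inc[i]+dec[i]−1 = 7, with one witness 3, 21, 19, 14, 7, 6, 2.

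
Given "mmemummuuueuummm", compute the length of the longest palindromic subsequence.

12

One longest palindromic subsequence is mmmuuuuuummm (positions 1,2,4,5,8,9,10,12,13,14,15,16); it reads the same forward and backward, and the interval DP gives dp[1][16] = 12.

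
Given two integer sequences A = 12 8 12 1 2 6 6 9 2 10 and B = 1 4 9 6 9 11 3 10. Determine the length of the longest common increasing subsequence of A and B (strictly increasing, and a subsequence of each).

4

A longest common strictly increasing subsequence is 1, 6, 9, 10 (length 4); it appears in order in both A and B, and no longer such subsequence exists.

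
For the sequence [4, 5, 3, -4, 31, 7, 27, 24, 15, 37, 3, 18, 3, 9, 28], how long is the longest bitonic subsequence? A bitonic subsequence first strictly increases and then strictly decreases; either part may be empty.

One longest bitonic subsequence is 4, 5, 31, 27, 24, 18, 9 (positions 1,2,5,7,8,12,14): it rises to 31 then falls. Length 7 is optimal.

7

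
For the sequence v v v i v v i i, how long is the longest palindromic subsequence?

5

One longest palindromic subsequence is vvivv (positions 2,3,4,5,6); it reads the same forward and backward, and the interval DP gives dp[1][8] = 5.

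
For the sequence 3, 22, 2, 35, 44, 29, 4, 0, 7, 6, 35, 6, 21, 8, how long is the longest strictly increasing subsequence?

One longest increasing subsequence is 3, 22, 35, 44 (positions 1,2,4,5), of length 4; no longer one exists.

4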